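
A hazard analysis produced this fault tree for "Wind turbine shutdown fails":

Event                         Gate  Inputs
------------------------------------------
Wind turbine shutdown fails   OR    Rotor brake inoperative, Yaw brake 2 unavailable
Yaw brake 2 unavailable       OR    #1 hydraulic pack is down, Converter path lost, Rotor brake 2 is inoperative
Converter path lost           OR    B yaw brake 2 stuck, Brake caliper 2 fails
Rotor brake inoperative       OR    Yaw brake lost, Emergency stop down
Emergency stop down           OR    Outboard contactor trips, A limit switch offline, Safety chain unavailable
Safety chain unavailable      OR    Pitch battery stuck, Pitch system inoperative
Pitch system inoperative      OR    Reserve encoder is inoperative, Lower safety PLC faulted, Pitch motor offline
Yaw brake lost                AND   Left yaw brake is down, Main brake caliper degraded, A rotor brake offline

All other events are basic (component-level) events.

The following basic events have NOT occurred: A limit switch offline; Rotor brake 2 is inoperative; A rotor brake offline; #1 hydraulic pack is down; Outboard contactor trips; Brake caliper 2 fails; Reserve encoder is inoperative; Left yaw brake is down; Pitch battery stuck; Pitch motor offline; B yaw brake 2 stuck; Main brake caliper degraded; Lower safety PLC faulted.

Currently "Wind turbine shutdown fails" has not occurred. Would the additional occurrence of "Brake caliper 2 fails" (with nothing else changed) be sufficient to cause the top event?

Yes

Counterfactual: set "Brake caliper 2 fails" to occurred.
Yaw brake lost [AND]: Left yaw brake is down=not, Main brake caliper degraded=not, A rotor brake offline=not → not all inputs occur → does not occur.
Pitch system inoperative [OR]: Reserve encoder is inoperative=not, Lower safety PLC faulted=not, Pitch motor offline=not → no input occurs → does not occur.
Safety chain unavailable [OR]: Pitch battery stuck=not, Pitch system inoperative=not → no input occurs → does not occur.
Emergency stop down [OR]: Outboard contactor trips=not, A limit switch offline=not, Safety chain unavailable=not → no input occurs → does not occur.
Rotor brake inoperative [OR]: Yaw brake lost=not, Emergency stop down=not → no input occurs → does not occur.
Converter path lost [OR]: B yaw brake 2 stuck=not, Brake caliper 2 fails=occurs → at least one input occurs → occurs.
Yaw brake 2 unavailable [OR]: #1 hydraulic pack is down=not, Converter path lost=occurs, Rotor brake 2 is inoperative=not → at least one input occurs → occurs.
Wind turbine shutdown fails [OR]: Rotor brake inoperative=not, Yaw brake 2 unavailable=occurs → at least one input occurs → occurs.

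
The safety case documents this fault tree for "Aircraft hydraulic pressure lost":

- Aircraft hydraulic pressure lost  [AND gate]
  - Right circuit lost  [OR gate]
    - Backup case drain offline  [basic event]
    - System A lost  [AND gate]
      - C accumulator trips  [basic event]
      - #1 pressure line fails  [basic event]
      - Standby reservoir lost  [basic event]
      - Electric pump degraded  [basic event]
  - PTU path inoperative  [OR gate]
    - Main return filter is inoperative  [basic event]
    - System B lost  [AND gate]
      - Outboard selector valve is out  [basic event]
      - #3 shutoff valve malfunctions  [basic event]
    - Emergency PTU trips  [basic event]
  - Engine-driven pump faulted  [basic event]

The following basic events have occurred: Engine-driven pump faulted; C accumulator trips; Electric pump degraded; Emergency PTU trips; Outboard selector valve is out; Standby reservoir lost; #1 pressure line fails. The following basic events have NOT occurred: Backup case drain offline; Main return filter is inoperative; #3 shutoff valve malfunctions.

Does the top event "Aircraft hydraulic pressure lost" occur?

System A lost [AND]: C accumulator trips=occurs, #1 pressure line fails=occurs, Standby reservoir lost=occurs, Electric pump degraded=occurs → all inputs occur → occurs.
Right circuit lost [OR]: Backup case drain offline=not, System A lost=occurs → at least one input occurs → occurs.
System B lost [AND]: Outboard selector valve is out=occurs, #3 shutoff valve malfunctions=not → not all inputs occur → does not occur.
PTU path inoperative [OR]: Main return filter is inoperative=not, System B lost=not, Emergency PTU trips=occurs → at least one input occurs → occurs.
Aircraft hydraulic pressure lost [AND]: Right circuit lost=occurs, PTU path inoperative=occurs, Engine-driven pump faulted=occurs → all inputs occur → occurs.

Yes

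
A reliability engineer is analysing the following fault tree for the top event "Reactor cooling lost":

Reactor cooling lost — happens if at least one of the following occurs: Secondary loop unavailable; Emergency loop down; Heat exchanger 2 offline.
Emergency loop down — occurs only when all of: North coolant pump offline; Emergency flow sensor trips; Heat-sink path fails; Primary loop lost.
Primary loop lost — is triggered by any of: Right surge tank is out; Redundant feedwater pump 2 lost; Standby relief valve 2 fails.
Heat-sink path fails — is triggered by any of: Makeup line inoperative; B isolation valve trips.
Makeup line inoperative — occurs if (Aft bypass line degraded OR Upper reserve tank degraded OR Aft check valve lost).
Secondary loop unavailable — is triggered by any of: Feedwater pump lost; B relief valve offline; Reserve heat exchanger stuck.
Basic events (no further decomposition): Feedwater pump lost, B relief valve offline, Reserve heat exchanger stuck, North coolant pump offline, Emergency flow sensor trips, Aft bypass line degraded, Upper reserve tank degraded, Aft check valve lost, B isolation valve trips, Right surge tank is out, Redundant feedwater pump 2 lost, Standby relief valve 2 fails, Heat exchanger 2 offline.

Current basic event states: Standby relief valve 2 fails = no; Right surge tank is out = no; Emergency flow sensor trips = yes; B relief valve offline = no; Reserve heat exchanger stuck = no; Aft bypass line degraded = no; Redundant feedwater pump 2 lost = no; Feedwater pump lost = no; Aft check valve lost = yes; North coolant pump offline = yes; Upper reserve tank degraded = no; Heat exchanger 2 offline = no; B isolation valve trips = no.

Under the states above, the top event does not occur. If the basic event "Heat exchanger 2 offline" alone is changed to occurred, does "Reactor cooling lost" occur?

Counterfactual: set "Heat exchanger 2 offline" to occurred.
Secondary loop unavailable [OR]: Feedwater pump lost=not, B relief valve offline=not, Reserve heat exchanger stuck=not → no input occurs → does not occur.
Makeup line inoperative [OR]: Aft bypass line degraded=not, Upper reserve tank degraded=not, Aft check valve lost=occurs → at least one input occurs → occurs.
Heat-sink path fails [OR]: Makeup line inoperative=occurs, B isolation valve trips=not → at least one input occurs → occurs.
Primary loop lost [OR]: Right surge tank is out=not, Redundant feedwater pump 2 lost=not, Standby relief valve 2 fails=not → no input occurs → does not occur.
Emergency loop down [AND]: North coolant pump offline=occurs, Emergency flow sensor trips=occurs, Heat-sink path fails=occurs, Primary loop lost=not → not all inputs occur → does not occur.
Reactor cooling lost [OR]: Secondary loop unavailable=not, Emergency loop down=not, Heat exchanger 2 offline=occurs → at least one input occurs → occurs.

Yes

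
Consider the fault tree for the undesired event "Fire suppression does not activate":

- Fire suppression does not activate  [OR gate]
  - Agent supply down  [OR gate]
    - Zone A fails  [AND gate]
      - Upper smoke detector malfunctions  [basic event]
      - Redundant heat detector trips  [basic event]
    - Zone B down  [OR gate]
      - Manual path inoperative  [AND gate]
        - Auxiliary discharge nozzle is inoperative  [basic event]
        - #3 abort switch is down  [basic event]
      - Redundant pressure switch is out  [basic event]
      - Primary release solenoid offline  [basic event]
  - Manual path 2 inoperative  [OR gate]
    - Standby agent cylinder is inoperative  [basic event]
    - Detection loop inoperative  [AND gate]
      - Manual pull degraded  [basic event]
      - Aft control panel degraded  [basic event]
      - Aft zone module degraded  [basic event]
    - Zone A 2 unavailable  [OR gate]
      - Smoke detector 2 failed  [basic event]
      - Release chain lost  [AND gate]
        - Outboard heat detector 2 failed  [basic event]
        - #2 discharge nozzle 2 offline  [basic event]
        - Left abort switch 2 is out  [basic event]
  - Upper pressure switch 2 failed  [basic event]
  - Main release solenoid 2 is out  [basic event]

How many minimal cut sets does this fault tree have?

10

Zone A fails [AND]: one cut set from each child combined → 1 × 1 = 1 cut set(s).
Manual path inoperative [AND]: one cut set from each child combined → 1 × 1 = 1 cut set(s).
Zone B down [OR]: union of children's cut sets → 3 cut set(s).
Agent supply down [OR]: union of children's cut sets → 4 cut set(s).
Detection loop inoperative [AND]: one cut set from each child combined → 1 × 1 × 1 = 1 cut set(s).
Release chain lost [AND]: one cut set from each child combined → 1 × 1 × 1 = 1 cut set(s).
Zone A 2 unavailable [OR]: union of children's cut sets → 2 cut set(s).
Manual path 2 inoperative [OR]: union of children's cut sets → 4 cut set(s).
Fire suppression does not activate [OR]: union of children's cut sets → 10 cut set(s).
Minimal cut sets: {Redundant heat detector trips, Upper smoke detector malfunctions}; {#3 abort switch is down, Auxiliary discharge nozzle is inoperative}; {Redundant pressure switch is out}; {Primary release solenoid offline}; {Standby agent cylinder is inoperative}; {Aft control panel degraded, Aft zone module degraded, Manual pull degraded}; {Smoke detector 2 failed}; {#2 discharge nozzle 2 offline, Left abort switch 2 is out, Outboard heat detector 2 failed}; {Upper pressure switch 2 failed}; {Main release solenoid 2 is out}.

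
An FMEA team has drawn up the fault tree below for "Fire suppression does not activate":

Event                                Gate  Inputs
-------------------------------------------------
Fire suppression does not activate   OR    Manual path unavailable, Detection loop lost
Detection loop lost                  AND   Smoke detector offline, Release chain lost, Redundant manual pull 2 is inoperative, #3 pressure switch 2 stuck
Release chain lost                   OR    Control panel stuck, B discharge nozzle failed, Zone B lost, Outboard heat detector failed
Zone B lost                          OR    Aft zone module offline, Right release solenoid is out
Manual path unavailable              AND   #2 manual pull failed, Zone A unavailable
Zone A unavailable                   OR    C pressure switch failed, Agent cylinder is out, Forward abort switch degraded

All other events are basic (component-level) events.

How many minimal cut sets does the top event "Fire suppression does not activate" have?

Zone A unavailable [OR]: union of children's cut sets → 3 cut set(s).
Manual path unavailable [AND]: one cut set from each child combined → 1 × 3 = 3 cut set(s).
Zone B lost [OR]: union of children's cut sets → 2 cut set(s).
Release chain lost [OR]: union of children's cut sets → 5 cut set(s).
Detection loop lost [AND]: one cut set from each child combined → 1 × 5 × 1 × 1 = 5 cut set(s).
Fire suppression does not activate [OR]: union of children's cut sets → 8 cut set(s).
Minimal cut sets: {#2 manual pull failed, C pressure switch failed}; {#2 manual pull failed, Agent cylinder is out}; {#2 manual pull failed, Forward abort switch degraded}; {#3 pressure switch 2 stuck, Control panel stuck, Redundant manual pull 2 is inoperative, Smoke detector offline}; {#3 pressure switch 2 stuck, B discharge nozzle failed, Redundant manual pull 2 is inoperative, Smoke detector offline}; {#3 pressure switch 2 stuck, Aft zone module offline, Redundant manual pull 2 is inoperative, Smoke detector offline}; {#3 pressure switch 2 stuck, Redundant manual pull 2 is inoperative, Right release solenoid is out, Smoke detector offline}; {#3 pressure switch 2 stuck, Outboard heat detector failed, Redundant manual pull 2 is inoperative, Smoke detector offline}.

8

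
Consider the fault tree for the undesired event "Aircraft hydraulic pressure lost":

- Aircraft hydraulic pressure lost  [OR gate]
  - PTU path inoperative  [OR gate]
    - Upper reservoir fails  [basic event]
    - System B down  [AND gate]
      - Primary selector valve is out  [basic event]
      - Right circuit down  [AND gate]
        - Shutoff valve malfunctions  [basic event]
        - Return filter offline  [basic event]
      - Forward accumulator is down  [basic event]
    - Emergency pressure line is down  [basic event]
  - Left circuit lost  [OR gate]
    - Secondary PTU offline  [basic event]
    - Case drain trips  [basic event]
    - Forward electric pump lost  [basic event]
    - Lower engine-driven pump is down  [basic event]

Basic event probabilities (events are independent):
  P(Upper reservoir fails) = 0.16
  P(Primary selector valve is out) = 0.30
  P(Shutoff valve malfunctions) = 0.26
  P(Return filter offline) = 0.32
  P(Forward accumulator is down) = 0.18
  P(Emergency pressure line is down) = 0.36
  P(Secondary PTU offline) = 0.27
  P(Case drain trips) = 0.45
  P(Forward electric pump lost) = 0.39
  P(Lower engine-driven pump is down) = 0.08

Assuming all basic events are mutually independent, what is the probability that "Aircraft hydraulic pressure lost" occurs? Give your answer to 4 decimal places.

0.8794

P(Right circuit down) [AND] = 0.26 × 0.32 = 0.083200
P(System B down) [AND] = 0.30 × 0.083200 × 0.18 = 0.004493
P(PTU path inoperative) [OR] = 1 − (1−0.16) × (1−0.004493) × (1−0.36) = 0.464815
P(Left circuit lost) [OR] = 1 − (1−0.27) × (1−0.45) × (1−0.39) × (1−0.08) = 0.774678
P(Aircraft hydraulic pressure lost) [OR] = 1 − (1−0.464815) × (1−0.774678) = 0.879411
Rounded to 4 decimal places: P(Aircraft hydraulic pressure lost) ≈ 0.8794.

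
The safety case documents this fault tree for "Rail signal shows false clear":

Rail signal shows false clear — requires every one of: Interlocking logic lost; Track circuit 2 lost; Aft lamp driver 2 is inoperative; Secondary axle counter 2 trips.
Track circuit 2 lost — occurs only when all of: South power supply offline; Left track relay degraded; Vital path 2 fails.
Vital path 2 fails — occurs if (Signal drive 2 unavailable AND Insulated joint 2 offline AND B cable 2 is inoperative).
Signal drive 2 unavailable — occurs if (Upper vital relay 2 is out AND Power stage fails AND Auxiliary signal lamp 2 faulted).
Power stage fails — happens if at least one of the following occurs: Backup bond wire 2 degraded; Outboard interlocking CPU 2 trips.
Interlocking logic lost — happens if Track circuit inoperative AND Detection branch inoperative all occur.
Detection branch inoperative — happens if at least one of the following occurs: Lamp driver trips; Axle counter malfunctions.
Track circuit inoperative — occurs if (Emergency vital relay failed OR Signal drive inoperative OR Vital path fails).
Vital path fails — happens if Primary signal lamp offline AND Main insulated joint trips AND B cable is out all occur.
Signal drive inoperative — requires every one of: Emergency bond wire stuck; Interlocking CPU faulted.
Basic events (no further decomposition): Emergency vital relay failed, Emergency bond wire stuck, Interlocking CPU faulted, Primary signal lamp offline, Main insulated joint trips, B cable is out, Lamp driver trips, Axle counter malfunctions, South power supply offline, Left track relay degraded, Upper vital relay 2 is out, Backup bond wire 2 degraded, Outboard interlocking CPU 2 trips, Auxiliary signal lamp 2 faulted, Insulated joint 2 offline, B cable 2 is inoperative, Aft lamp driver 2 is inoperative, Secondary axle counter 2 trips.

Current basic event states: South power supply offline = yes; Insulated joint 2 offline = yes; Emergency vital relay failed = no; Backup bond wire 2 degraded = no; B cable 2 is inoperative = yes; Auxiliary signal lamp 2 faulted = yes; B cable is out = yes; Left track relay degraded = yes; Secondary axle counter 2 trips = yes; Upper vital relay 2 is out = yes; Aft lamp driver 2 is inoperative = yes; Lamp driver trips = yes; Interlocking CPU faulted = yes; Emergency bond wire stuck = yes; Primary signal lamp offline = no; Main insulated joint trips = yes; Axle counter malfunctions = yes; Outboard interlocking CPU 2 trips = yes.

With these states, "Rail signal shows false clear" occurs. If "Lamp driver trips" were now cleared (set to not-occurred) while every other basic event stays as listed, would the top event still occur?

Counterfactual: set "Lamp driver trips" to not occurred.
Signal drive inoperative [AND]: Emergency bond wire stuck=occurs, Interlocking CPU faulted=occurs → all inputs occur → occurs.
Vital path fails [AND]: Primary signal lamp offline=not, Main insulated joint trips=occurs, B cable is out=occurs → not all inputs occur → does not occur.
Track circuit inoperative [OR]: Emergency vital relay failed=not, Signal drive inoperative=occurs, Vital path fails=not → at least one input occurs → occurs.
Detection branch inoperative [OR]: Lamp driver trips=not, Axle counter malfunctions=occurs → at least one input occurs → occurs.
Interlocking logic lost [AND]: Track circuit inoperative=occurs, Detection branch inoperative=occurs → all inputs occur → occurs.
Power stage fails [OR]: Backup bond wire 2 degraded=not, Outboard interlocking CPU 2 trips=occurs → at least one input occurs → occurs.
Signal drive 2 unavailable [AND]: Upper vital relay 2 is out=occurs, Power stage fails=occurs, Auxiliary signal lamp 2 faulted=occurs → all inputs occur → occurs.
Vital path 2 fails [AND]: Signal drive 2 unavailable=occurs, Insulated joint 2 offline=occurs, B cable 2 is inoperative=occurs → all inputs occur → occurs.
Track circuit 2 lost [AND]: South power supply offline=occurs, Left track relay degraded=occurs, Vital path 2 fails=occurs → all inputs occur → occurs.
Rail signal shows false clear [AND]: Interlocking logic lost=occurs, Track circuit 2 lost=occurs, Aft lamp driver 2 is inoperative=occurs, Secondary axle counter 2 trips=occurs → all inputs occur → occurs.

Yes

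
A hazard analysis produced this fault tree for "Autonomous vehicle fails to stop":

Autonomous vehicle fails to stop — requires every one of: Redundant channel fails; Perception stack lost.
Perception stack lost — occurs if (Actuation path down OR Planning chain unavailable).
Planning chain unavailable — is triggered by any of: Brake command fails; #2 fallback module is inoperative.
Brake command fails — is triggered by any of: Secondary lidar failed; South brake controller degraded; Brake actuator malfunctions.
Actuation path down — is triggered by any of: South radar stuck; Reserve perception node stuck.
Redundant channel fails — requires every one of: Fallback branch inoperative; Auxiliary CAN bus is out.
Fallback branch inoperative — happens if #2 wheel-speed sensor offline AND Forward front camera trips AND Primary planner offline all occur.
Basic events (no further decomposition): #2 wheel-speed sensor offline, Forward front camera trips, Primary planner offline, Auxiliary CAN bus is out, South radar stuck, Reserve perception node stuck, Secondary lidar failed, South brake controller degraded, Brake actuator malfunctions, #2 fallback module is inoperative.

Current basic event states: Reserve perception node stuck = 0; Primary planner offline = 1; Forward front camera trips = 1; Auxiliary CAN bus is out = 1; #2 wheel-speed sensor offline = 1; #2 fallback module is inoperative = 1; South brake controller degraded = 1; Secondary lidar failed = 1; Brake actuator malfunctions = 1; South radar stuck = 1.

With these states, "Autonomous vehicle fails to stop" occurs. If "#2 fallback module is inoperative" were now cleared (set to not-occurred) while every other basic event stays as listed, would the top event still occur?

Yes

Counterfactual: set "#2 fallback module is inoperative" to not occurred.
Fallback branch inoperative [AND]: #2 wheel-speed sensor offline=occurs, Forward front camera trips=occurs, Primary planner offline=occurs → all inputs occur → occurs.
Redundant channel fails [AND]: Fallback branch inoperative=occurs, Auxiliary CAN bus is out=occurs → all inputs occur → occurs.
Actuation path down [OR]: South radar stuck=occurs, Reserve perception node stuck=not → at least one input occurs → occurs.
Brake command fails [OR]: Secondary lidar failed=occurs, South brake controller degraded=occurs, Brake actuator malfunctions=occurs → at least one input occurs → occurs.
Planning chain unavailable [OR]: Brake command fails=occurs, #2 fallback module is inoperative=not → at least one input occurs → occurs.
Perception stack lost [OR]: Actuation path down=occurs, Planning chain unavailable=occurs → at least one input occurs → occurs.
Autonomous vehicle fails to stop [AND]: Redundant channel fails=occurs, Perception stack lost=occurs → all inputs occur → occurs.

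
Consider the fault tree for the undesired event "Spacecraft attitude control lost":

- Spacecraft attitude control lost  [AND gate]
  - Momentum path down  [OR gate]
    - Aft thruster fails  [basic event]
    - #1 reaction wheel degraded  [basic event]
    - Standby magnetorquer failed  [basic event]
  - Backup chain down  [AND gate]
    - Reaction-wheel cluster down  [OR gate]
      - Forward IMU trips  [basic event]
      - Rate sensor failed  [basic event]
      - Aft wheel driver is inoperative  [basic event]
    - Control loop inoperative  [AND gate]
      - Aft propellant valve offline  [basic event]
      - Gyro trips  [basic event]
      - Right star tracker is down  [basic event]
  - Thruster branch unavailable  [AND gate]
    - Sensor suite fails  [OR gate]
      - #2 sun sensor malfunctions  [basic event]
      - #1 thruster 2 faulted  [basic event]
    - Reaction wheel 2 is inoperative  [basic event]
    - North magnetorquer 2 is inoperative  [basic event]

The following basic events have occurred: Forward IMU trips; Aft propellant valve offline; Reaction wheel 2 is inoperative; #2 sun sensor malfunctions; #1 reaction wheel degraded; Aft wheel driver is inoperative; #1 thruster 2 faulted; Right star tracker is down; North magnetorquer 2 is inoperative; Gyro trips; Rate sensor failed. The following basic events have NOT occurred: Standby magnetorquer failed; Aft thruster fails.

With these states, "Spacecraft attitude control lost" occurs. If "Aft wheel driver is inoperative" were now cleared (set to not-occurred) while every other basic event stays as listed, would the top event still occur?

Counterfactual: set "Aft wheel driver is inoperative" to not occurred.
Momentum path down [OR]: Aft thruster fails=not, #1 reaction wheel degraded=occurs, Standby magnetorquer failed=not → at least one input occurs → occurs.
Reaction-wheel cluster down [OR]: Forward IMU trips=occurs, Rate sensor failed=occurs, Aft wheel driver is inoperative=not → at least one input occurs → occurs.
Control loop inoperative [AND]: Aft propellant valve offline=occurs, Gyro trips=occurs, Right star tracker is down=occurs → all inputs occur → occurs.
Backup chain down [AND]: Reaction-wheel cluster down=occurs, Control loop inoperative=occurs → all inputs occur → occurs.
Sensor suite fails [OR]: #2 sun sensor malfunctions=occurs, #1 thruster 2 faulted=occurs → at least one input occurs → occurs.
Thruster branch unavailable [AND]: Sensor suite fails=occurs, Reaction wheel 2 is inoperative=occurs, North magnetorquer 2 is inoperative=occurs → all inputs occur → occurs.
Spacecraft attitude control lost [AND]: Momentum path down=occurs, Backup chain down=occurs, Thruster branch unavailable=occurs → all inputs occur → occurs.

Yes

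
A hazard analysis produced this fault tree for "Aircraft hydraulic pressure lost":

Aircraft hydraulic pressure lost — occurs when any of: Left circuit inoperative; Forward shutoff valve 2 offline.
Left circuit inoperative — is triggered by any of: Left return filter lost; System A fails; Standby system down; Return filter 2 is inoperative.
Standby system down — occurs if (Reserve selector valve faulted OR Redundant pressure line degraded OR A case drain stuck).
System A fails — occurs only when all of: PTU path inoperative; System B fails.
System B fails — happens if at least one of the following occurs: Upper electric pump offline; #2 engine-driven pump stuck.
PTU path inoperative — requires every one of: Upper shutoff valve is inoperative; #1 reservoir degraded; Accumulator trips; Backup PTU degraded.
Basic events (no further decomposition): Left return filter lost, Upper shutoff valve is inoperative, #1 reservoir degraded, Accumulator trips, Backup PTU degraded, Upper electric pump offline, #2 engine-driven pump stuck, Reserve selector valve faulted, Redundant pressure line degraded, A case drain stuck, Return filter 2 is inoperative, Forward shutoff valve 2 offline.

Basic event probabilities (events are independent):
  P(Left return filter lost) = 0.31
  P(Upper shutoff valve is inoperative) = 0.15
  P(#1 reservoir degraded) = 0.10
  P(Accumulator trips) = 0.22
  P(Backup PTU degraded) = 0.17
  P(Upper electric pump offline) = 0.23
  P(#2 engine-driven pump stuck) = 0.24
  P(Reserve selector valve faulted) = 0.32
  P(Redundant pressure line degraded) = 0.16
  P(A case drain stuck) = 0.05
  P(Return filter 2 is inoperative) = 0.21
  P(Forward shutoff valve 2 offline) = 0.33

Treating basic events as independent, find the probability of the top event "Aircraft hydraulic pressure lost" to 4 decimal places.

0.8019

P(PTU path inoperative) [AND] = 0.15 × 0.10 × 0.22 × 0.17 = 0.000561
P(System B fails) [OR] = 1 − (1−0.23) × (1−0.24) = 0.414800
P(System A fails) [AND] = 0.000561 × 0.414800 = 0.000233
P(Standby system down) [OR] = 1 − (1−0.32) × (1−0.16) × (1−0.05) = 0.457360
P(Left circuit inoperative) [OR] = 1 − (1−0.31) × (1−0.000233) × (1−0.457360) × (1−0.21) = 0.704276
P(Aircraft hydraulic pressure lost) [OR] = 1 − (1−0.704276) × (1−0.33) = 0.801865
Rounded to 4 decimal places: P(Aircraft hydraulic pressure lost) ≈ 0.8019.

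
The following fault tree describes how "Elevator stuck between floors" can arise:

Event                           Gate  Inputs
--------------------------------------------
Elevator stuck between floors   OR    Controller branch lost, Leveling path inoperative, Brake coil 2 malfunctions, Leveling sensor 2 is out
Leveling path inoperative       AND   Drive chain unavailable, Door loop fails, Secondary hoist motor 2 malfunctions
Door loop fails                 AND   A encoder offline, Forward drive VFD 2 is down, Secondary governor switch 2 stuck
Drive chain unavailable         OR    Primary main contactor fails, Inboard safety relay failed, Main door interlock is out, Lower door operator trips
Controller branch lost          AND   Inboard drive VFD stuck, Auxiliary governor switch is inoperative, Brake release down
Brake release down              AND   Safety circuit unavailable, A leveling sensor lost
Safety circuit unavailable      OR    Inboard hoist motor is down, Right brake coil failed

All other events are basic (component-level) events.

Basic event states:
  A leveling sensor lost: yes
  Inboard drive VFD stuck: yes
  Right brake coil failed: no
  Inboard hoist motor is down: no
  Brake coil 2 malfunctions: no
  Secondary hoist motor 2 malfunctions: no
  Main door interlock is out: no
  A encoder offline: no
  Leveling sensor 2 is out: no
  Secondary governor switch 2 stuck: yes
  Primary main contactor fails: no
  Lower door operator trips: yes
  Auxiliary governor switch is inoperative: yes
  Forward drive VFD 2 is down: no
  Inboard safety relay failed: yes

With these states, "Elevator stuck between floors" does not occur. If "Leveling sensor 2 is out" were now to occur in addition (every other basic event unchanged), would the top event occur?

Yes

Counterfactual: set "Leveling sensor 2 is out" to occurred.
Safety circuit unavailable [OR]: Inboard hoist motor is down=not, Right brake coil failed=not → no input occurs → does not occur.
Brake release down [AND]: Safety circuit unavailable=not, A leveling sensor lost=occurs → not all inputs occur → does not occur.
Controller branch lost [AND]: Inboard drive VFD stuck=occurs, Auxiliary governor switch is inoperative=occurs, Brake release down=not → not all inputs occur → does not occur.
Drive chain unavailable [OR]: Primary main contactor fails=not, Inboard safety relay failed=occurs, Main door interlock is out=not, Lower door operator trips=occurs → at least one input occurs → occurs.
Door loop fails [AND]: A encoder offline=not, Forward drive VFD 2 is down=not, Secondary governor switch 2 stuck=occurs → not all inputs occur → does not occur.
Leveling path inoperative [AND]: Drive chain unavailable=occurs, Door loop fails=not, Secondary hoist motor 2 malfunctions=not → not all inputs occur → does not occur.
Elevator stuck between floors [OR]: Controller branch lost=not, Leveling path inoperative=not, Brake coil 2 malfunctions=not, Leveling sensor 2 is out=occurs → at least one input occurs → occurs.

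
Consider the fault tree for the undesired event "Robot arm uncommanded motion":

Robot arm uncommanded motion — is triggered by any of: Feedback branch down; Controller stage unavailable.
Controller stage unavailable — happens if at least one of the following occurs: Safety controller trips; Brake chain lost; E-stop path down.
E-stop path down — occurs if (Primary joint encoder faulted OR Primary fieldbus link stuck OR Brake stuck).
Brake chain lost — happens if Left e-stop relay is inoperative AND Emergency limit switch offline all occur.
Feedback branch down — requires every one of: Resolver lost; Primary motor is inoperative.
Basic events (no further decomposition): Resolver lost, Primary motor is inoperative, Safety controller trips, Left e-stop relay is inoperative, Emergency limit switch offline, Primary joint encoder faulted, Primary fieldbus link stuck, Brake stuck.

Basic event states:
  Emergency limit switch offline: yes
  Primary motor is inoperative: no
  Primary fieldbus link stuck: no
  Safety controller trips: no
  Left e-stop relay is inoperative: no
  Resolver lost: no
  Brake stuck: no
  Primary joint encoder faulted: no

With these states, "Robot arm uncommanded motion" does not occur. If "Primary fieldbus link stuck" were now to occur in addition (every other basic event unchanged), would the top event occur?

Yes

Counterfactual: set "Primary fieldbus link stuck" to occurred.
Feedback branch down [AND]: Resolver lost=not, Primary motor is inoperative=not → not all inputs occur → does not occur.
Brake chain lost [AND]: Left e-stop relay is inoperative=not, Emergency limit switch offline=occurs → not all inputs occur → does not occur.
E-stop path down [OR]: Primary joint encoder faulted=not, Primary fieldbus link stuck=occurs, Brake stuck=not → at least one input occurs → occurs.
Controller stage unavailable [OR]: Safety controller trips=not, Brake chain lost=not, E-stop path down=occurs → at least one input occurs → occurs.
Robot arm uncommanded motion [OR]: Feedback branch down=not, Controller stage unavailable=occurs → at least one input occurs → occurs.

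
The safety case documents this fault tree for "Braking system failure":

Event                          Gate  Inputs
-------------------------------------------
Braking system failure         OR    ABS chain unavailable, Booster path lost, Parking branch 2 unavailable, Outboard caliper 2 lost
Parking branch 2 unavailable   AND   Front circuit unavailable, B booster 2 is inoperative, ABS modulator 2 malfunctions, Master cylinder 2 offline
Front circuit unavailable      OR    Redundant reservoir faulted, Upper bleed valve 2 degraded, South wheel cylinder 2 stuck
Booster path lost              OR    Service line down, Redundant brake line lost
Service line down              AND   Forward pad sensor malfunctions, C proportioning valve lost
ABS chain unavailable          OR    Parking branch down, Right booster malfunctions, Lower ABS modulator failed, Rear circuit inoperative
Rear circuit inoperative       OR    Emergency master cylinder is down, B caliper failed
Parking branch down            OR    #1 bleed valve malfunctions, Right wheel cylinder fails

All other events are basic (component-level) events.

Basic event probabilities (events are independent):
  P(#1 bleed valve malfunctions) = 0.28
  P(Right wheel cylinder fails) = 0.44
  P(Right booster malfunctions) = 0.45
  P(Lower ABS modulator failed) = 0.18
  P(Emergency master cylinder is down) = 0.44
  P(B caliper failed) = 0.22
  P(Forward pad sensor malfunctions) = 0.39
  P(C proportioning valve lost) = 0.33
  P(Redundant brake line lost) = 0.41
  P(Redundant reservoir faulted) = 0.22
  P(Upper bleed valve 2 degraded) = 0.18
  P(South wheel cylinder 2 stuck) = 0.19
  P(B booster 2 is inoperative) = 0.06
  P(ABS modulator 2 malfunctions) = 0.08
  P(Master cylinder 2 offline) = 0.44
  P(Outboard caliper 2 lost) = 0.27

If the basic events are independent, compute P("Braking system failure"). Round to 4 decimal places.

0.9702

P(Parking branch down) [OR] = 1 − (1−0.28) × (1−0.44) = 0.596800
P(Rear circuit inoperative) [OR] = 1 − (1−0.44) × (1−0.22) = 0.563200
P(ABS chain unavailable) [OR] = 1 − (1−0.596800) × (1−0.45) × (1−0.18) × (1−0.563200) = 0.920571
P(Service line down) [AND] = 0.39 × 0.33 = 0.128700
P(Booster path lost) [OR] = 1 − (1−0.128700) × (1−0.41) = 0.485933
P(Front circuit unavailable) [OR] = 1 − (1−0.22) × (1−0.18) × (1−0.19) = 0.481924
P(Parking branch 2 unavailable) [AND] = 0.481924 × 0.06 × 0.08 × 0.44 = 0.001018
P(Braking system failure) [OR] = 1 − (1−0.920571) × (1−0.485933) × (1−0.001018) × (1−0.27) = 0.970223
Rounded to 4 decimal places: P(Braking system failure) ≈ 0.9702.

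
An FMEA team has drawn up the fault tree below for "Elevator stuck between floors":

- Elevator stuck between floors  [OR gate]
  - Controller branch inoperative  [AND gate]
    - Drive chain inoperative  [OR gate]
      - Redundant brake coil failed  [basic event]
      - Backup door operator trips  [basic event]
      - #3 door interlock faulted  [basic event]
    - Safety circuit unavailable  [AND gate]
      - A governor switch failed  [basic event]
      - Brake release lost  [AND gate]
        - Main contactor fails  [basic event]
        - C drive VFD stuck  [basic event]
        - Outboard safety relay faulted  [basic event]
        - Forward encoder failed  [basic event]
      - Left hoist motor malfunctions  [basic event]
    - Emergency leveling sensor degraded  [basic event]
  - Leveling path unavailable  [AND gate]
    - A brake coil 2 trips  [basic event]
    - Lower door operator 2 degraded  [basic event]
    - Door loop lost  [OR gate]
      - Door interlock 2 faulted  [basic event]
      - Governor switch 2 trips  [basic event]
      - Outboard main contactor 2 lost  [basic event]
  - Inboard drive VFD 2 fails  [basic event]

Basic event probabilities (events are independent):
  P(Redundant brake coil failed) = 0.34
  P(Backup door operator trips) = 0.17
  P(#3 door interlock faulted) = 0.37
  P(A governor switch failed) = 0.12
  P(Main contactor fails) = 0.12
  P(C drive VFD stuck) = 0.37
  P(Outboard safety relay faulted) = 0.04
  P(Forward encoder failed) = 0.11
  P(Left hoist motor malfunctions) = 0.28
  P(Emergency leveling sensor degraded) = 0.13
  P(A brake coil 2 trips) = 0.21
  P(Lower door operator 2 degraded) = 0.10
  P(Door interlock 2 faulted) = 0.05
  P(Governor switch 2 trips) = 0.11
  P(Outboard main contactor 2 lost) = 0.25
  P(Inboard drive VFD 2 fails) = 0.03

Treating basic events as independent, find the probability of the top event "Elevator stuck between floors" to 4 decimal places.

0.0375

P(Drive chain inoperative) [OR] = 1 − (1−0.34) × (1−0.17) × (1−0.37) = 0.654886
P(Brake release lost) [AND] = 0.12 × 0.37 × 0.04 × 0.11 = 0.000195
P(Safety circuit unavailable) [AND] = 0.12 × 0.000195 × 0.28 = 0.000007
P(Controller branch inoperative) [AND] = 0.654886 × 0.000007 × 0.13 = 0.000001
P(Door loop lost) [OR] = 1 − (1−0.05) × (1−0.11) × (1−0.25) = 0.365875
P(Leveling path unavailable) [AND] = 0.21 × 0.10 × 0.365875 = 0.007683
P(Elevator stuck between floors) [OR] = 1 − (1−0.000001) × (1−0.007683) × (1−0.03) = 0.037453
Rounded to 4 decimal places: P(Elevator stuck between floors) ≈ 0.0375.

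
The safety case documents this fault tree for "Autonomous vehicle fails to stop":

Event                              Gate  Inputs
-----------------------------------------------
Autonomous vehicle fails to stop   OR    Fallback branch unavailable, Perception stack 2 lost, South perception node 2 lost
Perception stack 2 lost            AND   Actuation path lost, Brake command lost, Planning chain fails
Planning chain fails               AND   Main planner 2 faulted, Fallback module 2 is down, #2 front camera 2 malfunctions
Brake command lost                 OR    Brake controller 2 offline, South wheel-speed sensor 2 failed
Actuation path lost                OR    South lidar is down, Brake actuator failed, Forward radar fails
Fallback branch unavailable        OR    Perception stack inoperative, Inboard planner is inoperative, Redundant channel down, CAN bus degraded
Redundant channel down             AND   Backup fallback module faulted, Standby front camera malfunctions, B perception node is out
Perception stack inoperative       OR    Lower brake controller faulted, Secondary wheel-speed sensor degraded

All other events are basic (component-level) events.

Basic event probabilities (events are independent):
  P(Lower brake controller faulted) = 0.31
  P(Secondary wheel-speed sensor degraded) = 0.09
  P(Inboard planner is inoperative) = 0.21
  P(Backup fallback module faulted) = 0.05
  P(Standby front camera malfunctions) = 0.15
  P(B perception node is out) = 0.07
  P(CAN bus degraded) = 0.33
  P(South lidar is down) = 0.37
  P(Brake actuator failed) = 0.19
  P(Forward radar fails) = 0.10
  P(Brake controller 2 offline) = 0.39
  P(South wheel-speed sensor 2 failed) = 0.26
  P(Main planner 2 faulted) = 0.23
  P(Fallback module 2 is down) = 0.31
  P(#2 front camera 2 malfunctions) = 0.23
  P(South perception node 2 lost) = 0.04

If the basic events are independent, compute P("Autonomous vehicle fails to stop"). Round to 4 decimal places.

0.6827

P(Perception stack inoperative) [OR] = 1 − (1−0.31) × (1−0.09) = 0.372100
P(Redundant channel down) [AND] = 0.05 × 0.15 × 0.07 = 0.000525
P(Fallback branch unavailable) [OR] = 1 − (1−0.372100) × (1−0.21) × (1−0.000525) × (1−0.33) = 0.667827
P(Actuation path lost) [OR] = 1 − (1−0.37) × (1−0.19) × (1−0.10) = 0.540730
P(Brake command lost) [OR] = 1 − (1−0.39) × (1−0.26) = 0.548600
P(Planning chain fails) [AND] = 0.23 × 0.31 × 0.23 = 0.016399
P(Perception stack 2 lost) [AND] = 0.540730 × 0.548600 × 0.016399 = 0.004865
P(Autonomous vehicle fails to stop) [OR] = 1 − (1−0.667827) × (1−0.004865) × (1−0.04) = 0.682665
Rounded to 4 decimal places: P(Autonomous vehicle fails to stop) ≈ 0.6827.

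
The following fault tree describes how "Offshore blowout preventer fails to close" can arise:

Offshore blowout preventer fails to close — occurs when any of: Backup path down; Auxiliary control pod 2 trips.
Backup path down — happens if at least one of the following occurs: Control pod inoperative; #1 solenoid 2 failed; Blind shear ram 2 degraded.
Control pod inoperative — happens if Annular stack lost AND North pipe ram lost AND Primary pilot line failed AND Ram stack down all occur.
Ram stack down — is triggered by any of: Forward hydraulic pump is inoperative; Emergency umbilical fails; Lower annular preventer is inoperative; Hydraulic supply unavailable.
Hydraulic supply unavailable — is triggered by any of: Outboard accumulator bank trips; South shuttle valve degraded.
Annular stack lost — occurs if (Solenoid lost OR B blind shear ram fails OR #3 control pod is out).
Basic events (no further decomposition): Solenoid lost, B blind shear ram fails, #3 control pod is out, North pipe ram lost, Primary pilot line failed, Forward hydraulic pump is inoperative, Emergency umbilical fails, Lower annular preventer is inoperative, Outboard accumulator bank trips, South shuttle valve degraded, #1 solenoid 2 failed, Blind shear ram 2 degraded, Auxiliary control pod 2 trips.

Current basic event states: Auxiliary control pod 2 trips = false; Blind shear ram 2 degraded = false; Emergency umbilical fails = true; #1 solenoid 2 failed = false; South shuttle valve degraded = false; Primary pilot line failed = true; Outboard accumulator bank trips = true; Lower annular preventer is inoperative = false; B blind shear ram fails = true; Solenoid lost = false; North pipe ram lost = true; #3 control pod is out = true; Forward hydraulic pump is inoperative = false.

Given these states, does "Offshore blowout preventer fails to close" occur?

Yes

Annular stack lost [OR]: Solenoid lost=not, B blind shear ram fails=occurs, #3 control pod is out=occurs → at least one input occurs → occurs.
Hydraulic supply unavailable [OR]: Outboard accumulator bank trips=occurs, South shuttle valve degraded=not → at least one input occurs → occurs.
Ram stack down [OR]: Forward hydraulic pump is inoperative=not, Emergency umbilical fails=occurs, Lower annular preventer is inoperative=not, Hydraulic supply unavailable=occurs → at least one input occurs → occurs.
Control pod inoperative [AND]: Annular stack lost=occurs, North pipe ram lost=occurs, Primary pilot line failed=occurs, Ram stack down=occurs → all inputs occur → occurs.
Backup path down [OR]: Control pod inoperative=occurs, #1 solenoid 2 failed=not, Blind shear ram 2 degraded=not → at least one input occurs → occurs.
Offshore blowout preventer fails to close [OR]: Backup path down=occurs, Auxiliary control pod 2 trips=not → at least one input occurs → occurs.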